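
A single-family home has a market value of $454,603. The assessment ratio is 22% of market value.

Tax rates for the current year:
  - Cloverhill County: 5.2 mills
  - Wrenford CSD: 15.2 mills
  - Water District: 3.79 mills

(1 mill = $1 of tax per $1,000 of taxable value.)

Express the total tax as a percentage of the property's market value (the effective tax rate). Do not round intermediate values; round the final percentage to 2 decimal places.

0.53%

Assessed value = $454,603 × 0.22 = $100,012.66
Cloverhill County: $100,012.66 × 0.0052 = $520.065832
Wrenford CSD: $100,012.66 × 0.0152 = $1,520.192432
Water District: $100,012.66 × 0.00379 = $379.0479814
Total tax = $2,419.3062454
Effective rate = $2,419.3062454 ÷ $454,603 = 0.53% of market value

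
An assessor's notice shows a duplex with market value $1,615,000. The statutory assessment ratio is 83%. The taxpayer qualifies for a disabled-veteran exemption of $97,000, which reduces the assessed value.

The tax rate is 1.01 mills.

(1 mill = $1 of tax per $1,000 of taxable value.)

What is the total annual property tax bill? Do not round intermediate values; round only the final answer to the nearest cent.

$1,255.88

Assessed value = $1,615,000 × 0.83 = $1,340,450
Taxable value = $1,340,450 − $97,000 = $1,243,450
Tax = $1,243,450 × 0.00101 = $1,255.8845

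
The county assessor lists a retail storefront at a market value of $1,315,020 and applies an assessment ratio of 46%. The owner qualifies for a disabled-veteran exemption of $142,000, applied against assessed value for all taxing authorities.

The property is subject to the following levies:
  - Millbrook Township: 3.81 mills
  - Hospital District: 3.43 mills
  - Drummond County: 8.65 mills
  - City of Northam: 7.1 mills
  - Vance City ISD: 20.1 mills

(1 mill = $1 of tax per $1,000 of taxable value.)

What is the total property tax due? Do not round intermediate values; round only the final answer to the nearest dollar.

$19,947

Assessed value = $1,315,020 × 0.46 = $604,909.2
Taxable value = $604,909.2 − $142,000 = $462,909.2
Millbrook Township: $462,909.2 × 0.00381 = $1,763.684052
Hospital District: $462,909.2 × 0.00343 = $1,587.778556
Drummond County: $462,909.2 × 0.00865 = $4,004.16458
City of Northam: $462,909.2 × 0.0071 = $3,286.65532
Vance City ISD: $462,909.2 × 0.0201 = $9,304.47492
Total = $1,763.684052 + $1,587.778556 + $4,004.16458 + $3,286.65532 + $9,304.47492 = $19,946.757428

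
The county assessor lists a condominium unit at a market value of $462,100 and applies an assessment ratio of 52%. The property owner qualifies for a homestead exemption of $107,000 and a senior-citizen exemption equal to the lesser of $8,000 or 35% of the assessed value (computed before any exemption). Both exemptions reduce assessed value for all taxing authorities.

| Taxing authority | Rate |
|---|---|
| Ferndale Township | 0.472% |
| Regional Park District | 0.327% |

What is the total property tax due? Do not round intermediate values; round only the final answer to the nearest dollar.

$1,001

Assessed value = $462,100 × 0.52 = $240,292
Senior-citizen exemption = min($8,000, 35% × $240,292) = min($8,000, $84,102.2) = $8,000 (dollar cap binds)
Taxable value = $240,292 − $107,000 − $8,000 = $125,292
Ferndale Township: $125,292 × 0.00472 = $591.37824
Regional Park District: $125,292 × 0.00327 = $409.70484
Total = $1,001.08308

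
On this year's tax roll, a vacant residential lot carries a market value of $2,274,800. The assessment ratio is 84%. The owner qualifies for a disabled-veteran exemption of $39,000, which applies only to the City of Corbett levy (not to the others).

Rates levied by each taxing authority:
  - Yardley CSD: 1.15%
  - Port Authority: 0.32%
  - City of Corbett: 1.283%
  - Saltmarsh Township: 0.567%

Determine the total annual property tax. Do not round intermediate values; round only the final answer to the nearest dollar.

$62,939

Assessed value = $2,274,800 × 0.84 = $1,910,832
Yardley CSD: $1,910,832 × 0.0115 = $21,974.568
Port Authority: $1,910,832 × 0.0032 = $6,114.6624
City of Corbett: ($1,910,832 − $39,000) × 0.01283 = $1,871,832 × 0.01283 = $24,015.60456
Saltmarsh Township: $1,910,832 × 0.00567 = $10,834.41744
Total = $62,939.2524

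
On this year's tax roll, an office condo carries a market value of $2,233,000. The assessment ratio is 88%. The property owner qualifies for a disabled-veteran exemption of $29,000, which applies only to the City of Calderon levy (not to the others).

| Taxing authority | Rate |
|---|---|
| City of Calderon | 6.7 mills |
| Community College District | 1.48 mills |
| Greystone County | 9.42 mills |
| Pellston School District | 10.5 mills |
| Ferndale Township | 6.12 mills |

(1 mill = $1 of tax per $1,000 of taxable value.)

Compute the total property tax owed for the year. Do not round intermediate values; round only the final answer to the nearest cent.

Assessed value = $2,233,000 × 0.88 = $1,965,040
City of Calderon: ($1,965,040 − $29,000) × 0.0067 = $1,936,040 × 0.0067 = $12,971.468
Community College District: $1,965,040 × 0.00148 = $2,908.2592
Greystone County: $1,965,040 × 0.00942 = $18,510.6768
Pellston School District: $1,965,040 × 0.0105 = $20,632.92
Ferndale Township: $1,965,040 × 0.00612 = $12,026.0448
Total = $67,049.3688

$67,049.37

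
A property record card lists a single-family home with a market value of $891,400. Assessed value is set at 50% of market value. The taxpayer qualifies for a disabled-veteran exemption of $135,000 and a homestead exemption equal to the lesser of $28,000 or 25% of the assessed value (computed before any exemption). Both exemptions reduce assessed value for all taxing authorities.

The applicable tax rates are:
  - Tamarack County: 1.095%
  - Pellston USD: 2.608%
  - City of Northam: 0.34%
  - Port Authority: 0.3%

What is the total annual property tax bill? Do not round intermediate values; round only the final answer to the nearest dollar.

$12,278

Assessed value = $891,400 × 0.5 = $445,700
Homestead exemption = min($28,000, 25% × $445,700) = min($28,000, $111,425) = $28,000 (dollar cap binds)
Taxable value = $445,700 − $135,000 − $28,000 = $282,700
Tamarack County: $282,700 × 0.01095 = $3,095.565
Pellston USD: $282,700 × 0.02608 = $7,372.816
City of Northam: $282,700 × 0.0034 = $961.18
Port Authority: $282,700 × 0.003 = $848.1
Total = $12,277.661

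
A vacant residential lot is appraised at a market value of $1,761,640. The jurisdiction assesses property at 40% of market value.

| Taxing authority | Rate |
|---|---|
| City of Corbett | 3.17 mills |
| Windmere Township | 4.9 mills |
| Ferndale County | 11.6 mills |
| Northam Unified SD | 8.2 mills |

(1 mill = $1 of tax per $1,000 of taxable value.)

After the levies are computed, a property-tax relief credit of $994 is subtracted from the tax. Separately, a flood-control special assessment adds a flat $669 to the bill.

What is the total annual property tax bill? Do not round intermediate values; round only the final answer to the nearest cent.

Assessed value = $1,761,640 × 0.4 = $704,656
City of Corbett: $704,656 × 0.00317 = $2,233.75952
Windmere Township: $704,656 × 0.0049 = $3,452.8144
Ferndale County: $704,656 × 0.0116 = $8,174.0096
Northam Unified SD: $704,656 × 0.0082 = $5,778.1792
Levies subtotal = $19,638.76272
After credit = $19,638.76272 − $994 = $18,644.76272
Total = $18,644.76272 + $669 = $19,313.76272

$19,313.76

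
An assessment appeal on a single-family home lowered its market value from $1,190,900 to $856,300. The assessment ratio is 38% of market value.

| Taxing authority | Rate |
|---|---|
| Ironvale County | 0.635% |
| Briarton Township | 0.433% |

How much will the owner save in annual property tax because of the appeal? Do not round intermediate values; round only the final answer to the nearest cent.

Old assessed value = $1,190,900 × 0.38 = $452,542
New assessed value = $856,300 × 0.38 = $325,394
Combined rate = 0.00635 + 0.00433 = 0.01068
Old tax = $452,542 × 0.01068 = $4,833.14856
New tax = $325,394 × 0.01068 = $3,475.20792
Reduction = $4,833.14856 − $3,475.20792 = $1,357.94064

$1,357.94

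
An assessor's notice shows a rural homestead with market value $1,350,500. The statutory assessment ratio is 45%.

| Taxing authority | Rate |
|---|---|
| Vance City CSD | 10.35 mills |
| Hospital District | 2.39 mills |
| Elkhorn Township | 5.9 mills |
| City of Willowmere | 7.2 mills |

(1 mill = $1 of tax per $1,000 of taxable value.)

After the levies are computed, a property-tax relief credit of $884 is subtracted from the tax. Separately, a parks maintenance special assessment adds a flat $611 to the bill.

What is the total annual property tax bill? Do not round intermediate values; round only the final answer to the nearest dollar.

Assessed value = $1,350,500 × 0.45 = $607,725
Vance City CSD: $607,725 × 0.01035 = $6,289.95375
Hospital District: $607,725 × 0.00239 = $1,452.46275
Elkhorn Township: $607,725 × 0.0059 = $3,585.5775
City of Willowmere: $607,725 × 0.0072 = $4,375.62
Levies subtotal = $15,703.614
After credit = $15,703.614 − $884 = $14,819.614
Total = $14,819.614 + $611 = $15,430.614

$15,431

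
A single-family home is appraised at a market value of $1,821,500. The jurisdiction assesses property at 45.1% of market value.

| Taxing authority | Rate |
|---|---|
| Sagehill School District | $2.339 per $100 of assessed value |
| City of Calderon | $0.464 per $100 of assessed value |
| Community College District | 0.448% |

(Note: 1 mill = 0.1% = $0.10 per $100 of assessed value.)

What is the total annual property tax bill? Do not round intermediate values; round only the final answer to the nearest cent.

$26,706.85

Assessed value = $1,821,500 × 0.451 = $821,496.5
Sagehill School District: $821,496.5 × 0.02339 = $19,214.803135
City of Calderon: $821,496.5 × 0.00464 = $3,811.74376
Community College District: $821,496.5 × 0.00448 = $3,680.30432
Total = $26,706.851215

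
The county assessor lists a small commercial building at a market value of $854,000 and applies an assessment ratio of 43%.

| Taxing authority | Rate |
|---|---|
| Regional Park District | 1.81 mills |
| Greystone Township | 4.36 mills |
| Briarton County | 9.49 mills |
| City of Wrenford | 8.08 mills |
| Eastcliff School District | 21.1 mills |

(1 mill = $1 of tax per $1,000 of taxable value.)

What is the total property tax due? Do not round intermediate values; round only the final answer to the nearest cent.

Assessed value = $854,000 × 0.43 = $367,220
Regional Park District: $367,220 × 0.00181 = $664.6682
Greystone Township: $367,220 × 0.00436 = $1,601.0792
Briarton County: $367,220 × 0.00949 = $3,484.9178
City of Wrenford: $367,220 × 0.00808 = $2,967.1376
Eastcliff School District: $367,220 × 0.0211 = $7,748.342
Total = $664.6682 + $1,601.0792 + $3,484.9178 + $2,967.1376 + $7,748.342 = $16,466.1448

$16,466.14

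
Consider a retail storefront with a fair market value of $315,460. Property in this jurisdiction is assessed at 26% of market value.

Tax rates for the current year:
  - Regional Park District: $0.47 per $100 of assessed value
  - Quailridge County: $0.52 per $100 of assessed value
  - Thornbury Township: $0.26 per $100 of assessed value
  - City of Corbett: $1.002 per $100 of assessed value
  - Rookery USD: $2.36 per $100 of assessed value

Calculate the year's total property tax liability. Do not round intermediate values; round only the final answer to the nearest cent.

$3,782.74

Assessed value = $315,460 × 0.26 = $82,019.6
Regional Park District: $82,019.6 × 0.0047 = $385.49212
Quailridge County: $82,019.6 × 0.0052 = $426.50192
Thornbury Township: $82,019.6 × 0.0026 = $213.25096
City of Corbett: $82,019.6 × 0.01002 = $821.836392
Rookery USD: $82,019.6 × 0.0236 = $1,935.66256
Total = $385.49212 + $426.50192 + $213.25096 + $821.836392 + $1,935.66256 = $3,782.743952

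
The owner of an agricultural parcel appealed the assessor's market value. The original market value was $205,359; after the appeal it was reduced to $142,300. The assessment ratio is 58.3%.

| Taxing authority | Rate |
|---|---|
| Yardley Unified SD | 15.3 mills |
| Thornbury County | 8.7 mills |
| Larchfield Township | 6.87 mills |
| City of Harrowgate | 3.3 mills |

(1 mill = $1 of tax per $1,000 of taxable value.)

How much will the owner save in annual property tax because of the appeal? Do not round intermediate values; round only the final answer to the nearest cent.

$1,256.21

Old assessed value = $205,359 × 0.583 = $119,724.297
New assessed value = $142,300 × 0.583 = $82,960.9
Combined rate = 0.0153 + 0.0087 + 0.00687 + 0.0033 = 0.03417
Old tax = $119,724.297 × 0.03417 = $4,090.97922849
New tax = $82,960.9 × 0.03417 = $2,834.773953
Reduction = $4,090.97922849 − $2,834.773953 = $1,256.20527549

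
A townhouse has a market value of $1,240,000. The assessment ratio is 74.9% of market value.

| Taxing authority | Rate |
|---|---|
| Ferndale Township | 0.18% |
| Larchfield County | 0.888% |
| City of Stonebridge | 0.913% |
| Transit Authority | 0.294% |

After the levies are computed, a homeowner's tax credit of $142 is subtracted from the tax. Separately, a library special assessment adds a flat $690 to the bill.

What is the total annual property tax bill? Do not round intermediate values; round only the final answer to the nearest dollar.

Assessed value = $1,240,000 × 0.749 = $928,760
Ferndale Township: $928,760 × 0.0018 = $1,671.768
Larchfield County: $928,760 × 0.00888 = $8,247.3888
City of Stonebridge: $928,760 × 0.00913 = $8,479.5788
Transit Authority: $928,760 × 0.00294 = $2,730.5544
Levies subtotal = $21,129.29
After credit = $21,129.29 − $142 = $20,987.29
Total = $20,987.29 + $690 = $21,677.29

$21,677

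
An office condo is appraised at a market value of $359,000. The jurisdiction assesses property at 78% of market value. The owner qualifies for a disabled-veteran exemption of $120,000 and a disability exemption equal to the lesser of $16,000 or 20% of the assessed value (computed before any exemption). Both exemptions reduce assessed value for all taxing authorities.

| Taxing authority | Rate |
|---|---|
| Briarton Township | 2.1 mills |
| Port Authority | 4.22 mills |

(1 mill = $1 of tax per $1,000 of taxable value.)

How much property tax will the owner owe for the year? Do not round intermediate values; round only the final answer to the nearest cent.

$910.21

Assessed value = $359,000 × 0.78 = $280,020
Disability exemption = min($16,000, 20% × $280,020) = min($16,000, $56,004) = $16,000 (dollar cap binds)
Taxable value = $280,020 − $120,000 − $16,000 = $144,020
Briarton Township: $144,020 × 0.0021 = $302.442
Port Authority: $144,020 × 0.00422 = $607.7644
Total = $910.2064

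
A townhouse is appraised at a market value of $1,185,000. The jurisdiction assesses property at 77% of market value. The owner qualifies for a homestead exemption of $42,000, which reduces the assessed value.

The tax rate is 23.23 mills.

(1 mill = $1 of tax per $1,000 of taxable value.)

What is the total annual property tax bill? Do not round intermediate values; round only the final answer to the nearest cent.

Assessed value = $1,185,000 × 0.77 = $912,450
Taxable value = $912,450 − $42,000 = $870,450
Tax = $870,450 × 0.02323 = $20,220.5535

$20,220.55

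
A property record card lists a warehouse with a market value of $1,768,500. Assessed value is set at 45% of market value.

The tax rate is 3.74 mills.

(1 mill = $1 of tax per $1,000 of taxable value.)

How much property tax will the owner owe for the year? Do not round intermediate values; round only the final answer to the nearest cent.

Assessed value = $1,768,500 × 0.45 = $795,825
Tax = $795,825 × 0.00374 = $2,976.3855

$2,976.39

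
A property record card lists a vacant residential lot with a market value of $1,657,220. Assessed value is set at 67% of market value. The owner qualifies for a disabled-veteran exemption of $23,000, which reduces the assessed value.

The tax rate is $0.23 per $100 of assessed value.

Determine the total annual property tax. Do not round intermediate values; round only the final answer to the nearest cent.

$2,500.88

Assessed value = $1,657,220 × 0.67 = $1,110,337.4
Taxable value = $1,110,337.4 − $23,000 = $1,087,337.4
Tax = $1,087,337.4 × 0.0023 = $2,500.87602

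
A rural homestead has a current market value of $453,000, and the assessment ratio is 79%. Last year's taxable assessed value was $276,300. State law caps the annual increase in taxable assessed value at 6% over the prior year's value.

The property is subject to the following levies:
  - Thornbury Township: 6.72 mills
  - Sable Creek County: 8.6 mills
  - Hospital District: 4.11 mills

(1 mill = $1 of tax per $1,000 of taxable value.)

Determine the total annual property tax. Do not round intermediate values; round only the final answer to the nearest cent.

Uncapped assessed value = $453,000 × 0.79 = $357,870
Cap limit = $276,300 × 1.06 = $292,878
Taxable assessed value = min($357,870, $292,878) = $292,878 (cap binds)
Thornbury Township: $292,878 × 0.00672 = $1,968.14016
Sable Creek County: $292,878 × 0.0086 = $2,518.7508
Hospital District: $292,878 × 0.00411 = $1,203.72858
Total = $5,690.61954

$5,690.62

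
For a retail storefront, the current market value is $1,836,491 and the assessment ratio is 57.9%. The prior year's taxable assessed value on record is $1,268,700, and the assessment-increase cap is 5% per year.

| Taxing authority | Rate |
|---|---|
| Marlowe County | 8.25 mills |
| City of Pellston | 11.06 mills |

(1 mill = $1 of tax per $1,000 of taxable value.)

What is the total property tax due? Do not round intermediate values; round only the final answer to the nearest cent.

Uncapped assessed value = $1,836,491 × 0.579 = $1,063,328.289
Cap limit = $1,268,700 × 1.05 = $1,332,135
Taxable assessed value = min($1,063,328.289, $1,332,135) = $1,063,328.289 (cap does not bind)
Marlowe County: $1,063,328.289 × 0.00825 = $8,772.45838425
City of Pellston: $1,063,328.289 × 0.01106 = $11,760.41087634
Total = $20,532.86926059

$20,532.87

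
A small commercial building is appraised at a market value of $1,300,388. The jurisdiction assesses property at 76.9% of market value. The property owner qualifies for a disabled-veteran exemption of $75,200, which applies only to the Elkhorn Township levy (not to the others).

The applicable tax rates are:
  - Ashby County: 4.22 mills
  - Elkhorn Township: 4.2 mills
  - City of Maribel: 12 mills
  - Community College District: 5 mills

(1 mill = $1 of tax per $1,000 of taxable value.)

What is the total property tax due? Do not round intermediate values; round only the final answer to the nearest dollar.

$25,104

Assessed value = $1,300,388 × 0.769 = $999,998.372
Ashby County: $999,998.372 × 0.00422 = $4,219.99312984
Elkhorn Township: ($999,998.372 − $75,200) × 0.0042 = $924,798.372 × 0.0042 = $3,884.1531624
City of Maribel: $999,998.372 × 0.012 = $11,999.980464
Community College District: $999,998.372 × 0.005 = $4,999.99186
Total = $25,104.11861624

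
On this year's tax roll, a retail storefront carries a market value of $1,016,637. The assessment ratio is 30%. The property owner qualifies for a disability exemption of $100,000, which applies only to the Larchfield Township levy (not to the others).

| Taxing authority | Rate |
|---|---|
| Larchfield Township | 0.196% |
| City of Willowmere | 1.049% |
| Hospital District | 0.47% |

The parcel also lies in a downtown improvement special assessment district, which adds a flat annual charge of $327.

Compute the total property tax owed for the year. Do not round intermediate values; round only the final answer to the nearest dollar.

$5,362

Assessed value = $1,016,637 × 0.3 = $304,991.1
Larchfield Township: ($304,991.1 − $100,000) × 0.00196 = $204,991.1 × 0.00196 = $401.782556
City of Willowmere: $304,991.1 × 0.01049 = $3,199.356639
Hospital District: $304,991.1 × 0.0047 = $1,433.45817
Levies subtotal = $5,034.597365
Total = $5,034.597365 + $327 = $5,361.597365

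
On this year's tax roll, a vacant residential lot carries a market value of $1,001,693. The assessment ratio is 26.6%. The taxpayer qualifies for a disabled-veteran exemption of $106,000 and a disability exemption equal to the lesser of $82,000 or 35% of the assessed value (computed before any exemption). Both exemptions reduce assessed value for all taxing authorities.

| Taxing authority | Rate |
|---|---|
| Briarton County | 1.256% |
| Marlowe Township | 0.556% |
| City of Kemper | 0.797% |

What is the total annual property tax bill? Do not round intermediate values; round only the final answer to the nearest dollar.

Assessed value = $1,001,693 × 0.266 = $266,450.338
Disability exemption = min($82,000, 35% × $266,450.338) = min($82,000, $93,257.6183) = $82,000 (dollar cap binds)
Taxable value = $266,450.338 − $106,000 − $82,000 = $78,450.338
Briarton County: $78,450.338 × 0.01256 = $985.33624528
Marlowe Township: $78,450.338 × 0.00556 = $436.18387928
City of Kemper: $78,450.338 × 0.00797 = $625.24919386
Total = $2,046.76931842

$2,047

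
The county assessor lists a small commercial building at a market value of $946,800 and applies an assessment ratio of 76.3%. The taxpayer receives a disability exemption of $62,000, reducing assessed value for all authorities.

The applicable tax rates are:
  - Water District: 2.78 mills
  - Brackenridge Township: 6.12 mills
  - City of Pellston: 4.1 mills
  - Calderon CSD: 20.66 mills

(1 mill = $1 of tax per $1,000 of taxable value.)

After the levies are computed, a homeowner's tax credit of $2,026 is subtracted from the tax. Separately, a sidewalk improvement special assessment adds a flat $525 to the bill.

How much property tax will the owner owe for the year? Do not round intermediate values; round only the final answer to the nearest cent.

Assessed value = $946,800 × 0.763 = $722,408.4
Taxable value = $722,408.4 − $62,000 = $660,408.4
Water District: $660,408.4 × 0.00278 = $1,835.935352
Brackenridge Township: $660,408.4 × 0.00612 = $4,041.699408
City of Pellston: $660,408.4 × 0.0041 = $2,707.67444
Calderon CSD: $660,408.4 × 0.02066 = $13,644.037544
Levies subtotal = $22,229.346744
After credit = $22,229.346744 − $2,026 = $20,203.346744
Total = $20,203.346744 + $525 = $20,728.346744

$20,728.35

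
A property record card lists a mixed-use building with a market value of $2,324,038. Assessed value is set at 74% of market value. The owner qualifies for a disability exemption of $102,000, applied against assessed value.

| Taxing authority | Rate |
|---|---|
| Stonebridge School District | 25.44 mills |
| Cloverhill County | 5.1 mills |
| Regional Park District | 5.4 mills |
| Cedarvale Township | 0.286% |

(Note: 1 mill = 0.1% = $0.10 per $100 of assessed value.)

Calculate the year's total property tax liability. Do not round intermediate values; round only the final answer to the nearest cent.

Assessed value = $2,324,038 × 0.74 = $1,719,788.12
Taxable value = $1,719,788.12 − $102,000 = $1,617,788.12
Stonebridge School District: $1,617,788.12 × 0.02544 = $41,156.5297728
Cloverhill County: $1,617,788.12 × 0.0051 = $8,250.719412
Regional Park District: $1,617,788.12 × 0.0054 = $8,736.055848
Cedarvale Township: $1,617,788.12 × 0.00286 = $4,626.8740232
Total = $62,770.179056

$62,770.18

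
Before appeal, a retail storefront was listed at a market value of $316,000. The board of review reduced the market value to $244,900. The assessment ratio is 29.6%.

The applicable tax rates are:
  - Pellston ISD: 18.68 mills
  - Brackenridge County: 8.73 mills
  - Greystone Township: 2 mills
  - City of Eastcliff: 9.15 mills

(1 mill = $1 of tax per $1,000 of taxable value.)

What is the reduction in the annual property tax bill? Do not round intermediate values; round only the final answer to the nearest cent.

Old assessed value = $316,000 × 0.296 = $93,536
New assessed value = $244,900 × 0.296 = $72,490.4
Combined rate = 0.01868 + 0.00873 + 0.002 + 0.00915 = 0.03856
Old tax = $93,536 × 0.03856 = $3,606.74816
New tax = $72,490.4 × 0.03856 = $2,795.229824
Reduction = $3,606.74816 − $2,795.229824 = $811.518336

$811.52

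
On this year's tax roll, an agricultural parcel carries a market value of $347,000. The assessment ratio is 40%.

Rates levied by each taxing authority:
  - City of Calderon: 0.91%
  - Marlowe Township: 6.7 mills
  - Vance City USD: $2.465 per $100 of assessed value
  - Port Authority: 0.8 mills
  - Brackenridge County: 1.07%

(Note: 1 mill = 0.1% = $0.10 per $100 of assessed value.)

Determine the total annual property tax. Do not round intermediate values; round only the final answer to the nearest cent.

$7,210.66

Assessed value = $347,000 × 0.4 = $138,800
City of Calderon: $138,800 × 0.0091 = $1,263.08
Marlowe Township: $138,800 × 0.0067 = $929.96
Vance City USD: $138,800 × 0.02465 = $3,421.42
Port Authority: $138,800 × 0.0008 = $111.04
Brackenridge County: $138,800 × 0.0107 = $1,485.16
Total = $7,210.66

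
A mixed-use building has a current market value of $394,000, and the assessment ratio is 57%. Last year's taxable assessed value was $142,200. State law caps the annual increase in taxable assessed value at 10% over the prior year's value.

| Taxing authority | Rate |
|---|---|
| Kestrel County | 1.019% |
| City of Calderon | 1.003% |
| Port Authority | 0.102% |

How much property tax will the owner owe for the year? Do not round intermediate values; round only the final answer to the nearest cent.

Uncapped assessed value = $394,000 × 0.57 = $224,580
Cap limit = $142,200 × 1.1 = $156,420
Taxable assessed value = min($224,580, $156,420) = $156,420 (cap binds)
Kestrel County: $156,420 × 0.01019 = $1,593.9198
City of Calderon: $156,420 × 0.01003 = $1,568.8926
Port Authority: $156,420 × 0.00102 = $159.5484
Total = $3,322.3608

$3,322.36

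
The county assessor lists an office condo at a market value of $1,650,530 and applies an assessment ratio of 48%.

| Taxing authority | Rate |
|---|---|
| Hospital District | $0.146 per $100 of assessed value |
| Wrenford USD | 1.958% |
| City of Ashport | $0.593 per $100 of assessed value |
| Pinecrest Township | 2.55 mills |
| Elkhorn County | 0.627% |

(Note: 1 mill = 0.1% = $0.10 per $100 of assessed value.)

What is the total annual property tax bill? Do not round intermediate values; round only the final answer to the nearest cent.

Assessed value = $1,650,530 × 0.48 = $792,254.4
Hospital District: $792,254.4 × 0.00146 = $1,156.691424
Wrenford USD: $792,254.4 × 0.01958 = $15,512.341152
City of Ashport: $792,254.4 × 0.00593 = $4,698.068592
Pinecrest Township: $792,254.4 × 0.00255 = $2,020.24872
Elkhorn County: $792,254.4 × 0.00627 = $4,967.435088
Total = $28,354.784976

$28,354.78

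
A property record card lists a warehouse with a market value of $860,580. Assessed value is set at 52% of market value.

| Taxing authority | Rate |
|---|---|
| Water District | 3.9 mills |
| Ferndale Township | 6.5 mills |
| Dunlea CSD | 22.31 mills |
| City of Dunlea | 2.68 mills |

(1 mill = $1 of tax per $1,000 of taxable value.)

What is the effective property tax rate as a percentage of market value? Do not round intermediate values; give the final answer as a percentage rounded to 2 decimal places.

1.84%

Assessed value = $860,580 × 0.52 = $447,501.6
Water District: $447,501.6 × 0.0039 = $1,745.25624
Ferndale Township: $447,501.6 × 0.0065 = $2,908.7604
Dunlea CSD: $447,501.6 × 0.02231 = $9,983.760696
City of Dunlea: $447,501.6 × 0.00268 = $1,199.304288
Total tax = $15,837.081624
Effective rate = $15,837.081624 ÷ $860,580 = 1.84% of market value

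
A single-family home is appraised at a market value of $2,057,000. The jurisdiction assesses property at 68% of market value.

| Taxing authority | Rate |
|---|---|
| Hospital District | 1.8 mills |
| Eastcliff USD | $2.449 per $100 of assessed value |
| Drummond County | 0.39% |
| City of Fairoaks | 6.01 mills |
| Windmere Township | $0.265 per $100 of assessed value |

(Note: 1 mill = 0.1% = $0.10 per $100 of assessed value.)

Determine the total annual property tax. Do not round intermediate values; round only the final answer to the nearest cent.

$54,341.83

Assessed value = $2,057,000 × 0.68 = $1,398,760
Hospital District: $1,398,760 × 0.0018 = $2,517.768
Eastcliff USD: $1,398,760 × 0.02449 = $34,255.6324
Drummond County: $1,398,760 × 0.0039 = $5,455.164
City of Fairoaks: $1,398,760 × 0.00601 = $8,406.5476
Windmere Township: $1,398,760 × 0.00265 = $3,706.714
Total = $54,341.826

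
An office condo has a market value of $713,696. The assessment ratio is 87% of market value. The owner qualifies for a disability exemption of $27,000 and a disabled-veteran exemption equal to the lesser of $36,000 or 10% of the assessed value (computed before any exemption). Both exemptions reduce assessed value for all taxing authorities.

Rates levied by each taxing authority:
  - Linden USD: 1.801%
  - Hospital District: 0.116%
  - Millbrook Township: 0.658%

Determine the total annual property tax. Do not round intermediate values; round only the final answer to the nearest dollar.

Assessed value = $713,696 × 0.87 = $620,915.52
Disabled-veteran exemption = min($36,000, 10% × $620,915.52) = min($36,000, $62,091.552) = $36,000 (dollar cap binds)
Taxable value = $620,915.52 − $27,000 − $36,000 = $557,915.52
Linden USD: $557,915.52 × 0.01801 = $10,048.0585152
Hospital District: $557,915.52 × 0.00116 = $647.1820032
Millbrook Township: $557,915.52 × 0.00658 = $3,671.0841216
Total = $14,366.32464

$14,366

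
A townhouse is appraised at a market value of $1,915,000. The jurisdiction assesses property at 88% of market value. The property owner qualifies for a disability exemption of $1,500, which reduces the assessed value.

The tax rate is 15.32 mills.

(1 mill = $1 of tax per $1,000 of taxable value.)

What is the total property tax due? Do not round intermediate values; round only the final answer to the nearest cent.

$25,794.28

Assessed value = $1,915,000 × 0.88 = $1,685,200
Taxable value = $1,685,200 − $1,500 = $1,683,700
Tax = $1,683,700 × 0.01532 = $25,794.284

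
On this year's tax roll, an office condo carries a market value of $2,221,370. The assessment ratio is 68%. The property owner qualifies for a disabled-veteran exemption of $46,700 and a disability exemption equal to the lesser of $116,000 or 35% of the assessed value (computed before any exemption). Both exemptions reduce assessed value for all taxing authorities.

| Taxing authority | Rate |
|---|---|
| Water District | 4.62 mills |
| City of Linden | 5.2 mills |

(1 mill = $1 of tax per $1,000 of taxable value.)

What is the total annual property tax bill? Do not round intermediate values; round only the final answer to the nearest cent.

Assessed value = $2,221,370 × 0.68 = $1,510,531.6
Disability exemption = min($116,000, 35% × $1,510,531.6) = min($116,000, $528,686.06) = $116,000 (dollar cap binds)
Taxable value = $1,510,531.6 − $46,700 − $116,000 = $1,347,831.6
Water District: $1,347,831.6 × 0.00462 = $6,226.981992
City of Linden: $1,347,831.6 × 0.0052 = $7,008.72432
Total = $13,235.706312

$13,235.71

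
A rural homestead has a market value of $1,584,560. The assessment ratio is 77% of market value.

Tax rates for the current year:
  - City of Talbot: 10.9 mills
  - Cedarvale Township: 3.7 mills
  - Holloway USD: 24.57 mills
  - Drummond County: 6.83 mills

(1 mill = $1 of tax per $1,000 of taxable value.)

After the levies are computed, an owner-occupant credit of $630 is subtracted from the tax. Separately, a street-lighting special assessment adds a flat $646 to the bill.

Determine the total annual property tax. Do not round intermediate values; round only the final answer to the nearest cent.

Assessed value = $1,584,560 × 0.77 = $1,220,111.2
City of Talbot: $1,220,111.2 × 0.0109 = $13,299.21208
Cedarvale Township: $1,220,111.2 × 0.0037 = $4,514.41144
Holloway USD: $1,220,111.2 × 0.02457 = $29,978.132184
Drummond County: $1,220,111.2 × 0.00683 = $8,333.359496
Levies subtotal = $56,125.1152
After credit = $56,125.1152 − $630 = $55,495.1152
Total = $55,495.1152 + $646 = $56,141.1152

$56,141.12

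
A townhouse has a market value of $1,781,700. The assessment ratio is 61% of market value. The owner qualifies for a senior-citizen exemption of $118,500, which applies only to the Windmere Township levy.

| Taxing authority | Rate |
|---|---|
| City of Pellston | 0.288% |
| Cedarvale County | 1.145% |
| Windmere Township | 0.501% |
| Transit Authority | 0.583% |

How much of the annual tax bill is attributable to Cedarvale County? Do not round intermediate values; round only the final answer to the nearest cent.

$12,444.28

Assessed value = $1,781,700 × 0.61 = $1,086,837
Cedarvale County taxable value = $1,086,837 (exemption does not apply)
Cedarvale County levy = $1,086,837 × 0.01145 = $12,444.28365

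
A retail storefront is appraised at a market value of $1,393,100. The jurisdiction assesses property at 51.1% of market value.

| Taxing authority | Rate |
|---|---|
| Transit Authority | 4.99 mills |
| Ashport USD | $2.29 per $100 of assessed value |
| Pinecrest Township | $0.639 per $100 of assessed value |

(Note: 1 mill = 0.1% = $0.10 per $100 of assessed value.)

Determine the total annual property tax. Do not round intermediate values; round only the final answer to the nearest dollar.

$24,403

Assessed value = $1,393,100 × 0.511 = $711,874.1
Transit Authority: $711,874.1 × 0.00499 = $3,552.251759
Ashport USD: $711,874.1 × 0.0229 = $16,301.91689
Pinecrest Township: $711,874.1 × 0.00639 = $4,548.875499
Total = $24,403.044148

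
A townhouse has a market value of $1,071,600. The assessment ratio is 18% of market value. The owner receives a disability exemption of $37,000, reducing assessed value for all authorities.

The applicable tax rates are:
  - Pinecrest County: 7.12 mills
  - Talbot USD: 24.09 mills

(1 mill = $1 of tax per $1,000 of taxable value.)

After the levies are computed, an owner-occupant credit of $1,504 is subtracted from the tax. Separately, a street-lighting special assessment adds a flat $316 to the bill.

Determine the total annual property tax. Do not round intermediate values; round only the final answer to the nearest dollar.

$3,677

Assessed value = $1,071,600 × 0.18 = $192,888
Taxable value = $192,888 − $37,000 = $155,888
Pinecrest County: $155,888 × 0.00712 = $1,109.92256
Talbot USD: $155,888 × 0.02409 = $3,755.34192
Levies subtotal = $4,865.26448
After credit = $4,865.26448 − $1,504 = $3,361.26448
Total = $3,361.26448 + $316 = $3,677.26448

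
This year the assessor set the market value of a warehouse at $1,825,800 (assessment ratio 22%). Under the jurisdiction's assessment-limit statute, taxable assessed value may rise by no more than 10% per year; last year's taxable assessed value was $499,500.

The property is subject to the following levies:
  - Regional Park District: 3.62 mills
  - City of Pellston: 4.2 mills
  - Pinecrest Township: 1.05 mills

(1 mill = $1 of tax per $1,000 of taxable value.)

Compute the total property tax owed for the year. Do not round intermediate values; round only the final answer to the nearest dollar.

Uncapped assessed value = $1,825,800 × 0.22 = $401,676
Cap limit = $499,500 × 1.1 = $549,450
Taxable assessed value = min($401,676, $549,450) = $401,676 (cap does not bind)
Regional Park District: $401,676 × 0.00362 = $1,454.06712
City of Pellston: $401,676 × 0.0042 = $1,687.0392
Pinecrest Township: $401,676 × 0.00105 = $421.7598
Total = $3,562.86612

$3,563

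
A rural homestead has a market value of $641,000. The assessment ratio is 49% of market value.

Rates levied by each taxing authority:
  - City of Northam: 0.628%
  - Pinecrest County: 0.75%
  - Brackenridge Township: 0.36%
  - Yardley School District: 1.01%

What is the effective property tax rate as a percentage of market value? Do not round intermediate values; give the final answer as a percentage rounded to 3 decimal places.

1.347%

Assessed value = $641,000 × 0.49 = $314,090
City of Northam: $314,090 × 0.00628 = $1,972.4852
Pinecrest County: $314,090 × 0.0075 = $2,355.675
Brackenridge Township: $314,090 × 0.0036 = $1,130.724
Yardley School District: $314,090 × 0.0101 = $3,172.309
Total tax = $8,631.1932
Effective rate = $8,631.1932 ÷ $641,000 = 1.347% of market value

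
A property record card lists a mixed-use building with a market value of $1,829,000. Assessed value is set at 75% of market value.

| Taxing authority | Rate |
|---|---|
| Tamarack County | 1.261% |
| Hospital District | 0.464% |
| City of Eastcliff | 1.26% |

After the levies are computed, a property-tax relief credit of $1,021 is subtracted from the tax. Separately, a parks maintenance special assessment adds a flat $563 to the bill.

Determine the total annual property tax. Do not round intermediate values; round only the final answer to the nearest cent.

Assessed value = $1,829,000 × 0.75 = $1,371,750
Tamarack County: $1,371,750 × 0.01261 = $17,297.7675
Hospital District: $1,371,750 × 0.00464 = $6,364.92
City of Eastcliff: $1,371,750 × 0.0126 = $17,284.05
Levies subtotal = $40,946.7375
After credit = $40,946.7375 − $1,021 = $39,925.7375
Total = $39,925.7375 + $563 = $40,488.7375

$40,488.74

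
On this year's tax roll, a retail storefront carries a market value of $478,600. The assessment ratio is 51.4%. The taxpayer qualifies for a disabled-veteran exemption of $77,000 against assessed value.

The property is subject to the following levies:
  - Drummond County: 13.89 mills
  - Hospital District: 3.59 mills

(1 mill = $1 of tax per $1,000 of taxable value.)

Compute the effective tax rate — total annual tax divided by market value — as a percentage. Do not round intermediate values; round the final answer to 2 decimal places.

0.62%

Assessed value = $478,600 × 0.514 = $246,000.4
Taxable value = $246,000.4 − $77,000 = $169,000.4
Drummond County: $169,000.4 × 0.01389 = $2,347.415556
Hospital District: $169,000.4 × 0.00359 = $606.711436
Total tax = $2,954.126992
Effective rate = $2,954.126992 ÷ $478,600 = 0.62% of market value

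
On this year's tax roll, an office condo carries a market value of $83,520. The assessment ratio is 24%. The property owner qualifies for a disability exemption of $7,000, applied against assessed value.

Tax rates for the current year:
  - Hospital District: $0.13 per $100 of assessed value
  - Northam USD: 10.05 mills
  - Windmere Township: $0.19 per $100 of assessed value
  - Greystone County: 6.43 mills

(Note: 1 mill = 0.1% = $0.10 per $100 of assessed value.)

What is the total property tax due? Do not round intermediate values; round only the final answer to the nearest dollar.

$257

Assessed value = $83,520 × 0.24 = $20,044.8
Taxable value = $20,044.8 − $7,000 = $13,044.8
Hospital District: $13,044.8 × 0.0013 = $16.95824
Northam USD: $13,044.8 × 0.01005 = $131.10024
Windmere Township: $13,044.8 × 0.0019 = $24.78512
Greystone County: $13,044.8 × 0.00643 = $83.878064
Total = $256.721664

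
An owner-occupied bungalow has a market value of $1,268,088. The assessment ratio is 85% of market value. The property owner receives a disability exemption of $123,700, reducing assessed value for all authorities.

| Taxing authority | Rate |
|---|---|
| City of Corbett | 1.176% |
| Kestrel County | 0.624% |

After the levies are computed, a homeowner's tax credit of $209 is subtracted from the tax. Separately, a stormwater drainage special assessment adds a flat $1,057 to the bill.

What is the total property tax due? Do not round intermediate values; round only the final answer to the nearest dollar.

$18,023

Assessed value = $1,268,088 × 0.85 = $1,077,874.8
Taxable value = $1,077,874.8 − $123,700 = $954,174.8
City of Corbett: $954,174.8 × 0.01176 = $11,221.095648
Kestrel County: $954,174.8 × 0.00624 = $5,954.050752
Levies subtotal = $17,175.1464
After credit = $17,175.1464 − $209 = $16,966.1464
Total = $16,966.1464 + $1,057 = $18,023.1464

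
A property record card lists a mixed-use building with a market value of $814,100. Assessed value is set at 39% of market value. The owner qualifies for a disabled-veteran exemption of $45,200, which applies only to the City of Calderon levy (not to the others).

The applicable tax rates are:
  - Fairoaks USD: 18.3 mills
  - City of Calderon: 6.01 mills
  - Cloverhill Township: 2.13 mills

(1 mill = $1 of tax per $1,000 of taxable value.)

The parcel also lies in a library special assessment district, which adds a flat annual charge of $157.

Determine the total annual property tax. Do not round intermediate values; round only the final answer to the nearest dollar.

$8,280

Assessed value = $814,100 × 0.39 = $317,499
Fairoaks USD: $317,499 × 0.0183 = $5,810.2317
City of Calderon: ($317,499 − $45,200) × 0.00601 = $272,299 × 0.00601 = $1,636.51699
Cloverhill Township: $317,499 × 0.00213 = $676.27287
Levies subtotal = $8,123.02156
Total = $8,123.02156 + $157 = $8,280.02156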